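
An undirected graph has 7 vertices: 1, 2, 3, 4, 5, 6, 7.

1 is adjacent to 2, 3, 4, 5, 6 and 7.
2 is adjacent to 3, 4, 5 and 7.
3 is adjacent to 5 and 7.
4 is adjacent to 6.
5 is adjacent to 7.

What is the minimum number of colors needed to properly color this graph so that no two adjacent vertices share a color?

5

1, 2, 3, 5, 7 are pairwise adjacent (a clique of size 5), so at least 5 colors are needed.
5 colors suffice: color a → {1}; color b → {2, 6}; color c → {4, 7}; color d → {5}; color e → {3}. Every edge joins two different colors.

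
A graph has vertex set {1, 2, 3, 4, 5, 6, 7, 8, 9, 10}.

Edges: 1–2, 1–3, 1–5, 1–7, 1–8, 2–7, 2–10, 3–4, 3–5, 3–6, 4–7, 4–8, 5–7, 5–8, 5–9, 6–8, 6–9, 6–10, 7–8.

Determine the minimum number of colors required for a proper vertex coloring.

4

1, 5, 7, 8 form a clique, so at least 4 colors are needed.
4 colors suffice: 1=green, 2=blue, 3=red, 4=blue, 5=blue, 6=blue, 7=red, 8=yellow, 9=red, 10=red. Every edge joins two different colors.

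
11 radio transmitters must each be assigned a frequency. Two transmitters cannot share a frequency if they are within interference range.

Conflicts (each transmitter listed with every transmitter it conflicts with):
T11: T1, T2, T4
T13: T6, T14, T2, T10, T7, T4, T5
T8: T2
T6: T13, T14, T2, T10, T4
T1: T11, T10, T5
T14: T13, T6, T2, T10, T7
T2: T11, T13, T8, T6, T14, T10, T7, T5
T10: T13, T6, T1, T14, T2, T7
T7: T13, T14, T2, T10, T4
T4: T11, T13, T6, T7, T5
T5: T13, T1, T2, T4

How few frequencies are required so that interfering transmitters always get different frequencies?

T13, T14, T2, T10, T7 are mutually in conflict, so at least 5 frequencies are needed.
Using 5 frequencies: T11=2, T13=2, T8=2, T6=4, T1=1, T14=5, T2=1, T10=3, T7=4, T4=1, T5=3. No two conflicting transmitters share a frequency.

5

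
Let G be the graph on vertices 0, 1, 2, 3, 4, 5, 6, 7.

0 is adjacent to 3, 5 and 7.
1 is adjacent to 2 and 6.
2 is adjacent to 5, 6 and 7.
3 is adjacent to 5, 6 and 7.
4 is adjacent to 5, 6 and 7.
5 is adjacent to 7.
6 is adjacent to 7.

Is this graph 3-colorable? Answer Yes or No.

0, 3, 5, 7 form a clique, so at least 4 colors are needed.
So 3 colors are not enough.

No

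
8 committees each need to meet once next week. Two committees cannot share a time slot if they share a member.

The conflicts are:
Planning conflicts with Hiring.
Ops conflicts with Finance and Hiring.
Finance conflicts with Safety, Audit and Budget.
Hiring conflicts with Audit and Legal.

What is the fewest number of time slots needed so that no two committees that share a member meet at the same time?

Ops and Hiring conflict, so at least 2 time slots are needed.
Using 2 time slots: Planning=2, Ops=2, Finance=1, Safety=2, Hiring=1, Audit=2, Legal=2, Budget=2. No two conflicting committees share a time slot.

2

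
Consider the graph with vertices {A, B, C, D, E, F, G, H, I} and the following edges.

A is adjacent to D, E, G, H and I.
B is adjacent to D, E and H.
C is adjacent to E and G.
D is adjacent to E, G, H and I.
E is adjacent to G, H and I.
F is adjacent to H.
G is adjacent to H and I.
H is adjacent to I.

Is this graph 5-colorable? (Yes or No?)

A, D, E, G, H, I are mutually adjacent (a clique of size 6), so at least 6 colors are needed.
So 5 colors are not enough.

No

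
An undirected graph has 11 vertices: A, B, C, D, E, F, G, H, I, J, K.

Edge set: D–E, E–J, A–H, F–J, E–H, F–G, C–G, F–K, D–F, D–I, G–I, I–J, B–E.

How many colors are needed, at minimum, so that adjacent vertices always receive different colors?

2

F and K are adjacent, so at least 2 colors are needed.
One proper 2-coloring: A=red, B=blue, C=red, D=blue, E=red, F=red, G=blue, H=blue, I=red, J=blue, K=blue. Each edge has distinct colors on its endpoints.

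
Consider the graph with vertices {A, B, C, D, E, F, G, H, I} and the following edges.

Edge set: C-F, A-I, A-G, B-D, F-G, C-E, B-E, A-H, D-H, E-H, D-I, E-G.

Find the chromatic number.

A and H are adjacent, so at least 2 colors are needed.
One proper 2-coloring: A=1, B=2, C=2, D=1, E=1, F=1, G=2, H=2, I=2. Every edge joins two different colors.

2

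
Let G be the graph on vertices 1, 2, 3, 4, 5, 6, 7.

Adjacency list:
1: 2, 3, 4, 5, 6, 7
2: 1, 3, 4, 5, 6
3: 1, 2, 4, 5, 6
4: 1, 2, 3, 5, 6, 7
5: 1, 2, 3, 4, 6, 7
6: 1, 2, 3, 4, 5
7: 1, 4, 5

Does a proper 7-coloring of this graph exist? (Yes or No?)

Yes

The chromatic number is 6. 1, 2, 3, 4, 5, 6 are mutually adjacent (a clique of size 6), so at least 6 colors are needed.
6 colors suffice: color red → {5}; color blue → {1}; color green → {4}; color yellow → {3, 7}; color purple → {6}; color orange → {2}.
Since 7 ≥ 6, a proper 7-coloring certainly exists.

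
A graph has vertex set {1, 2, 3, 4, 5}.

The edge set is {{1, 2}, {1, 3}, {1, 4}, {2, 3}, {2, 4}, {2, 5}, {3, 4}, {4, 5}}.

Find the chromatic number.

4

1, 2, 3, 4 are pairwise adjacent (a clique of size 4), so at least 4 colors are needed.
4 colors suffice: color a → {2}; color b → {4}; color c → {3, 5}; color d → {1}. Every edge joins two different colors.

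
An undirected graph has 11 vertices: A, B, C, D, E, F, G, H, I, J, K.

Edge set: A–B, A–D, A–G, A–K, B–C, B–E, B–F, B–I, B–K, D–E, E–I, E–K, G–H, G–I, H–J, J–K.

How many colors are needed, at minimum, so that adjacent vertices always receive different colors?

B, E, I are pairwise adjacent, so at least 3 colors are needed.
3 colors suffice: color 1 → {B, D, G, J}; color 2 → {A, C, E, F, H}; color 3 → {I, K}. No two adjacent vertices share a color.

3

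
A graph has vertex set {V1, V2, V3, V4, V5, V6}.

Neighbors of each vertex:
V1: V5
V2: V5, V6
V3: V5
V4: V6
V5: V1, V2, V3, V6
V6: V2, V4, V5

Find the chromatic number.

V2, V5, V6 are pairwise adjacent, so at least 3 colors are needed.
3 colors suffice: color 1 → {V4, V5}; color 2 → {V1, V3, V6}; color 3 → {V2}. Each edge has distinct colors on its endpoints.

3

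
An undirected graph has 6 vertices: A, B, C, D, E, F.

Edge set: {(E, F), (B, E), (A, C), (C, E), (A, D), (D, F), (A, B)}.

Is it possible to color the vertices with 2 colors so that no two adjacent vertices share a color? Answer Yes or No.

No

The cycle B-A-D-F-E-B has odd length 5, so it cannot be 2-colored; at least 3 colors are needed.
So 2 colors are not enough.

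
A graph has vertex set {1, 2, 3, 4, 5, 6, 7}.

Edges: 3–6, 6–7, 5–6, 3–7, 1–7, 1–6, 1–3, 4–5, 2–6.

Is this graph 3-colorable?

1, 3, 6, 7 form a clique, so at least 4 colors are needed.
So 3 colors are not enough.

No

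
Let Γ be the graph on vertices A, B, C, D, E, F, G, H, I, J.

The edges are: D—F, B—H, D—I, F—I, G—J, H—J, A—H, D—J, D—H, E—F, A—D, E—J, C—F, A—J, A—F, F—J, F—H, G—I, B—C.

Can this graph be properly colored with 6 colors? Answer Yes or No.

Yes

The chromatic number is 5. A, D, F, H, J are pairwise adjacent (a clique of size 5), so at least 5 colors are needed.
One proper 5-coloring: A=5, B=1, C=2, D=3, E=3, F=1, G=1, H=4, I=2, J=2.
Since 6 ≥ 5, a proper 6-coloring certainly exists.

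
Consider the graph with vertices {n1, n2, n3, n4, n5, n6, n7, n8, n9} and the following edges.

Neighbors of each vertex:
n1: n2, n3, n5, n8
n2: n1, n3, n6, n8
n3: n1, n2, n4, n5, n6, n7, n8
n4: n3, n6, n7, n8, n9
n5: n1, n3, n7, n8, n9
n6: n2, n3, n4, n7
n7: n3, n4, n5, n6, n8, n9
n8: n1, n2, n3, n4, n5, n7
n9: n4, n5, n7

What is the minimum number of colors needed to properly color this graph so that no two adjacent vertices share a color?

4

n3, n4, n6, n7 are pairwise adjacent (a clique of size 4), so at least 4 colors are needed.
4 colors suffice: color 1 → {n3, n9}; color 2 → {n6, n8}; color 3 → {n1, n7}; color 4 → {n2, n4, n5}. No two adjacent vertices share a color.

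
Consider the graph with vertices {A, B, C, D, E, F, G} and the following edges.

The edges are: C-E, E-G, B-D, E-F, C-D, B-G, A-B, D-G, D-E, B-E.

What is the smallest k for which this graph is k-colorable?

4

B, D, E, G are mutually adjacent (a clique of size 4), so at least 4 colors are needed.
4 colors suffice: color 1 → {A, E}; color 2 → {D, F}; color 3 → {B, C}; color 4 → {G}. No two adjacent vertices share a color.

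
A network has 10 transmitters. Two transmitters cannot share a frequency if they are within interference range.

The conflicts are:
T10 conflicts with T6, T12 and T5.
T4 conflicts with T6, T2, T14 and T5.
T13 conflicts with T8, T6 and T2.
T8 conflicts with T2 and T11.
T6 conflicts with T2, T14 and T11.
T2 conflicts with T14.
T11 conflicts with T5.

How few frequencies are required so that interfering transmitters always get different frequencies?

4

T4, T6, T2, T14 pairwise conflict, so at least 4 frequencies are needed.
4 frequencies suffice: frequency 1 → {T8, T6, T12, T5}; frequency 2 → {T10, T2, T11}; frequency 3 → {T4, T13}; frequency 4 → {T14}. Each listed conflict is separated.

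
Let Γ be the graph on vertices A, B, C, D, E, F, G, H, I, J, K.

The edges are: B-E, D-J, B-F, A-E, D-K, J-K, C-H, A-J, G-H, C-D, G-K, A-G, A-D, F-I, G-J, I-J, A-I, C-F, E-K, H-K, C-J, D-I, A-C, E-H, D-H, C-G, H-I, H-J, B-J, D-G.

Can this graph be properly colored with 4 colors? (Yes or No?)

C, D, G, H, J are mutually adjacent (a clique of size 5), so at least 5 colors are needed.
So 4 colors are not enough.

No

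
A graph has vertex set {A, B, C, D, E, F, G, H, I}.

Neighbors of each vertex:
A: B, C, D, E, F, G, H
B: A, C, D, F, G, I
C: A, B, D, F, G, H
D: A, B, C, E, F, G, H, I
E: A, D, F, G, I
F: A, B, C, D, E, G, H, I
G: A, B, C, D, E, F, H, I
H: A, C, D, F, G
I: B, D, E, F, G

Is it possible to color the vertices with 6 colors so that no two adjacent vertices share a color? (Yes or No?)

Yes

The chromatic number is 6. A, B, C, D, F, G are pairwise adjacent (a clique of size 6), so at least 6 colors are needed.
One proper 6-coloring: A=4, B=5, C=6, D=2, E=5, F=1, G=3, H=5, I=4.
That is already a proper 6-coloring.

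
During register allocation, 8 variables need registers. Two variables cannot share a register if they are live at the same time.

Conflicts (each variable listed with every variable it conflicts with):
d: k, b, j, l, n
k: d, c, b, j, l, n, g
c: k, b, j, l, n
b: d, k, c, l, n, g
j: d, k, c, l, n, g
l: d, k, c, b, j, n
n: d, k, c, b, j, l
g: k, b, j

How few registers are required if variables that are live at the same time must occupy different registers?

5

d, k, b, l, n pairwise conflict, so at least 5 registers are needed.
5 registers suffice: register 1 → {k}; register 2 → {b, j}; register 3 → {l, g}; register 4 → {n}; register 5 → {d, c}. No two conflicting variables share a register.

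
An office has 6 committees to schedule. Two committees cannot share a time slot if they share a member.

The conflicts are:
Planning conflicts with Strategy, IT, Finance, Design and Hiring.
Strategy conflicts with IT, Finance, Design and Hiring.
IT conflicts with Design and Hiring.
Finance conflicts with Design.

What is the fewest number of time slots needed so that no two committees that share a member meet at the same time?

Planning, Strategy, IT, Hiring are mutually in conflict, so at least 4 time slots are needed.
4 time slots suffice: time slot 1 → {Planning}; time slot 2 → {Strategy}; time slot 3 → {Design, Hiring}; time slot 4 → {IT, Finance}. No two conflicting committees share a time slot.

4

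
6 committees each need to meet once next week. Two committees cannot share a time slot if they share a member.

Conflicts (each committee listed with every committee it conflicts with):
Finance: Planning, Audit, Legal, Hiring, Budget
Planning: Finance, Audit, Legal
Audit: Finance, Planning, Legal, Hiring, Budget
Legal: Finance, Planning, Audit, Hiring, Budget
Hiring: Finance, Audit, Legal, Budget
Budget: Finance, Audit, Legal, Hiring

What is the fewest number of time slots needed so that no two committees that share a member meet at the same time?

5

Finance, Audit, Legal, Hiring, Budget are mutually in conflict, so at least 5 time slots are needed.
Using 5 time slots: Finance=2, Planning=4, Audit=3, Legal=1, Hiring=4, Budget=5. No two conflicting committees share a time slot.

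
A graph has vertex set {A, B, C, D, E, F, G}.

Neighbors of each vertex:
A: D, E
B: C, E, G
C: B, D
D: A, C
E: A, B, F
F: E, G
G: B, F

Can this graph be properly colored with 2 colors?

No

The cycle E-A-D-C-B-E has odd length 5, so it cannot be 2-colored; at least 3 colors are needed.
So 2 colors are not enough.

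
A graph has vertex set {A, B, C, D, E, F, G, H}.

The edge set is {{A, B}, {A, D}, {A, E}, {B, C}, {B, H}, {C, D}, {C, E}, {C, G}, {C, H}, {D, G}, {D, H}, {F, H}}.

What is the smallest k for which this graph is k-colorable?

3

C, D, G are mutually adjacent, so at least 3 colors are needed.
3 colors suffice: color 1 → {A, C, F}; color 2 → {B, D, E}; color 3 → {G, H}. Each edge has distinct colors on its endpoints.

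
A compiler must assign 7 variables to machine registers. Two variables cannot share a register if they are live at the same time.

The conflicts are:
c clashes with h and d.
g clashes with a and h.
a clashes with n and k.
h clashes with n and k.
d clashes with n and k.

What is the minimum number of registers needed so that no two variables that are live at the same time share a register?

g and a conflict, so at least 2 registers are needed.
2 registers suffice: register 1 → {a, h, d}; register 2 → {c, g, n, k}. Every pair that conflicts lands in different registers.

2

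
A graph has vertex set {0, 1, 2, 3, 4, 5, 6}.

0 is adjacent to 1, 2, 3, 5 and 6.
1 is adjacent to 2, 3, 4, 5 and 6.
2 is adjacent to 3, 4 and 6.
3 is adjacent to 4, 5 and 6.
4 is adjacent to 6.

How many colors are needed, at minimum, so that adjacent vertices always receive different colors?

1, 2, 3, 4, 6 are pairwise adjacent (a clique of size 5), so at least 5 colors are needed.
5 colors suffice: color a → {1}; color b → {3}; color c → {2, 5}; color d → {6}; color e → {0, 4}. Every edge joins two different colors.

5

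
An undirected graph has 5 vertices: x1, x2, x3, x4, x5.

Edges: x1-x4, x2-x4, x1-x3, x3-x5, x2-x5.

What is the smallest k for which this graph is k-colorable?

3

The cycle x4-x2-x5-x3-x1-x4 has odd length 5, so it cannot be 2-colored; at least 3 colors are needed.
One proper 3-coloring: x1=1, x2=3, x3=2, x4=2, x5=1. No two adjacent vertices share a color.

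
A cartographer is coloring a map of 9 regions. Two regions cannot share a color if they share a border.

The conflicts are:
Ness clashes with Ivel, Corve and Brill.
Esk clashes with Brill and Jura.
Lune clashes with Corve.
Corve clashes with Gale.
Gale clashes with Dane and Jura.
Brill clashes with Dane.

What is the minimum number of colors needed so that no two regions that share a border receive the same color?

The cycle Dane-Brill-Ness-Corve-Gale-Dane has odd length 5, so it cannot be 2-colored; at least 3 colors are needed.
One proper 3-coloring: Ness=1, Esk=1, Lune=1, Ivel=2, Corve=2, Gale=1, Brill=2, Dane=3, Jura=2. No two conflicting regions share a color.

3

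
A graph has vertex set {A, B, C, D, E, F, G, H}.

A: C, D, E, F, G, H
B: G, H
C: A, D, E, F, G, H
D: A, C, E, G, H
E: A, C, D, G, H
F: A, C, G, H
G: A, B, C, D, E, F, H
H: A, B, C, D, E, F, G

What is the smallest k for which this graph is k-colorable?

6

A, C, D, E, G, H are mutually adjacent (a clique of size 6), so at least 6 colors are needed.
One proper 6-coloring: A=4, B=3, C=3, D=6, E=5, F=5, G=1, H=2. No two adjacent vertices share a color.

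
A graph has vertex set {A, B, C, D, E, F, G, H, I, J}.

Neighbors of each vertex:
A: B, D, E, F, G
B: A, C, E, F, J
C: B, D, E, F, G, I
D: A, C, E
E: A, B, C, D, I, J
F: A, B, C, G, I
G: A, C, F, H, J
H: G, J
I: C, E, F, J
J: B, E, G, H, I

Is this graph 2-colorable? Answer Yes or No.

No

A, B, E are mutually adjacent, so at least 3 colors are needed.
So 2 colors are not enough.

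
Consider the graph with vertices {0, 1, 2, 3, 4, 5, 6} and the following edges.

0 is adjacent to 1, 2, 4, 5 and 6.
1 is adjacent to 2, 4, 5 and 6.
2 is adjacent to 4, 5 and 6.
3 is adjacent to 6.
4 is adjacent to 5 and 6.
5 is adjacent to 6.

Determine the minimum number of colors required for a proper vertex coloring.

0, 1, 2, 4, 5, 6 form a clique, so at least 6 colors are needed.
A valid assignment using 6 colors: 0=yellow, 1=purple, 2=blue, 3=blue, 4=orange, 5=green, 6=red. No two adjacent vertices share a color.

6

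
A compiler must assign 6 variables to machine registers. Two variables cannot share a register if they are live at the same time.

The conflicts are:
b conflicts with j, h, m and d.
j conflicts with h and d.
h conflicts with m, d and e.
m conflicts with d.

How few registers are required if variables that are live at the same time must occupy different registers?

b, h, m, d all conflict with each other, so at least 4 registers are needed.
4 registers suffice: register 1 → {h}; register 2 → {b, e}; register 3 → {d}; register 4 → {j, m}. Each listed conflict is separated.

4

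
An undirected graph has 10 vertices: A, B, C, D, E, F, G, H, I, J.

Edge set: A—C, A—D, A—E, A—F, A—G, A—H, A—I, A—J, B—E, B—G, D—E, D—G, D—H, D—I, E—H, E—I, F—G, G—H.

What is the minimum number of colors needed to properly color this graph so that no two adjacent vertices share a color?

4

A, D, G, H are mutually adjacent (a clique of size 4), so at least 4 colors are needed.
One proper 4-coloring: A=red, B=red, C=blue, D=green, E=blue, F=green, G=blue, H=yellow, I=yellow, J=blue. Every edge joins two different colors.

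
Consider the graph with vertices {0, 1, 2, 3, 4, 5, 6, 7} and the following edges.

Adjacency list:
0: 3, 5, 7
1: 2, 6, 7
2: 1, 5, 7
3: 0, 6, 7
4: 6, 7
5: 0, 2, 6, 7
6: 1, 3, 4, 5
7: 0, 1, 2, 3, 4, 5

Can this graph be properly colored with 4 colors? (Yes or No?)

The chromatic number is 3. 1, 2, 7 are mutually adjacent, so at least 3 colors are needed.
One proper 3-coloring: 0=green, 1=blue, 2=green, 3=blue, 4=blue, 5=blue, 6=red, 7=red.
Since 4 ≥ 3, a proper 4-coloring certainly exists.

Yes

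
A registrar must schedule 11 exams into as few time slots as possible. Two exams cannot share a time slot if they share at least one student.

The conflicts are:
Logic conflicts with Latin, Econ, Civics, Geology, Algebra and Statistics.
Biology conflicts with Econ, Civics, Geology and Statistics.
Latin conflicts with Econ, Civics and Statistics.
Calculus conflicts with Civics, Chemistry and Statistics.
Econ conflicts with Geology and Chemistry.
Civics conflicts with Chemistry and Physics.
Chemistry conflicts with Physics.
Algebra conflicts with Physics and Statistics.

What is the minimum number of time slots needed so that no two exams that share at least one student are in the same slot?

3

Logic, Latin, Econ are mutually in conflict, so at least 3 time slots are needed.
3 time slots suffice: time slot 1 → {Logic, Biology, Calculus, Physics}; time slot 2 → {Econ, Civics, Statistics}; time slot 3 → {Latin, Geology, Chemistry, Algebra}. Every pair that conflicts lands in different time slots.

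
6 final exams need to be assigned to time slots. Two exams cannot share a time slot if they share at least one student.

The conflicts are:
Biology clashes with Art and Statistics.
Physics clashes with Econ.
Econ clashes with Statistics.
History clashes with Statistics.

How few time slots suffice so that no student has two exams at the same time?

2

Physics and Econ conflict, so at least 2 time slots are needed.
2 time slots suffice: time slot 1 → {Art, Physics, Statistics}; time slot 2 → {Biology, Econ, History}. Every pair that conflicts lands in different time slots.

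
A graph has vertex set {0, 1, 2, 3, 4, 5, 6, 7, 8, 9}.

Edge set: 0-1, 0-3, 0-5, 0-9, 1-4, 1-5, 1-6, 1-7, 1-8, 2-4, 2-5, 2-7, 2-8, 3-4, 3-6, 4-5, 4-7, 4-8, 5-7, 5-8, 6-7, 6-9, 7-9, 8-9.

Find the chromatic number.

2, 4, 5, 7 are pairwise adjacent (a clique of size 4), so at least 4 colors are needed.
One proper 4-coloring: 0=blue, 1=green, 2=green, 3=red, 4=yellow, 5=red, 6=yellow, 7=blue, 8=blue, 9=red. No two adjacent vertices share a color.

4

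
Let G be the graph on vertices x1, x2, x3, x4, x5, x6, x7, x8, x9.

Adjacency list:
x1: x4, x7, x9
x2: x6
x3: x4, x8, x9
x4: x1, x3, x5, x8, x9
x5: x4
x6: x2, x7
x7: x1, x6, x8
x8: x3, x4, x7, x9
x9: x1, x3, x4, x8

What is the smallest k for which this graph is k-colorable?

4

x3, x4, x8, x9 form a clique, so at least 4 colors are needed.
4 colors suffice: x1=3, x2=1, x3=4, x4=1, x5=2, x6=2, x7=1, x8=3, x9=2. Each edge has distinct colors on its endpoints.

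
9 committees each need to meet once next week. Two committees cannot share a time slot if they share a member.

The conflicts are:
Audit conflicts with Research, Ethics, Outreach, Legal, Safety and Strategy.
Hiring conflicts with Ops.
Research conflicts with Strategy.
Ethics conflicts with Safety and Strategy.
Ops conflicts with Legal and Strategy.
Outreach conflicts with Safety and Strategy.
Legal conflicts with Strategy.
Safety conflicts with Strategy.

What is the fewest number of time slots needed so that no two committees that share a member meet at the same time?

4

Audit, Ethics, Safety, Strategy are mutually in conflict, so at least 4 time slots are needed.
4 time slots suffice: Audit=2, Hiring=1, Research=3, Ethics=4, Ops=2, Outreach=4, Legal=3, Safety=3, Strategy=1. No two conflicting committees share a time slot.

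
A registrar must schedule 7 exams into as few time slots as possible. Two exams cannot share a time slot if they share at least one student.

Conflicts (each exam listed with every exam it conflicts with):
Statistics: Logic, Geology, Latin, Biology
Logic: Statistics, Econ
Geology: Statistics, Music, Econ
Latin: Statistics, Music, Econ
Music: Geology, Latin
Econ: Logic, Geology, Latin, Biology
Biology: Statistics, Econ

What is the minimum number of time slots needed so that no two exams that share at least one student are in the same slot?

Statistics and Logic conflict, so at least 2 time slots are needed.
A valid assignment using 2 time slots: Statistics=1, Logic=2, Geology=2, Latin=2, Music=1, Econ=1, Biology=2. Each listed conflict is separated.

2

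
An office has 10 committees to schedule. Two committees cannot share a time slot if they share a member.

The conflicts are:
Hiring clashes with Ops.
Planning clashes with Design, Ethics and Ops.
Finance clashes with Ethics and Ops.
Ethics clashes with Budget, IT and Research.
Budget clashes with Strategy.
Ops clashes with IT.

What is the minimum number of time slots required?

Finance and Ops conflict, so at least 2 time slots are needed.
2 time slots suffice: time slot 1 → {Design, Ethics, Ops, Strategy}; time slot 2 → {Hiring, Planning, Finance, Budget, IT, Research}. No two conflicting committees share a time slot.

2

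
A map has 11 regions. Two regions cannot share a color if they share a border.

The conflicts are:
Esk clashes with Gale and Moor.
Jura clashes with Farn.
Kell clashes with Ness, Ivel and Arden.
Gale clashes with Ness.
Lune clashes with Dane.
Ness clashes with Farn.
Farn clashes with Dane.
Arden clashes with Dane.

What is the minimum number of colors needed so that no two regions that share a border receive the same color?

3

The cycle Arden-Dane-Farn-Ness-Kell-Arden has odd length 5, so it cannot be 2-colored; at least 3 colors are needed.
3 colors suffice: Esk=1, Jura=1, Kell=2, Gale=2, Lune=2, Ness=1, Ivel=1, Farn=2, Arden=3, Moor=2, Dane=1. No two conflicting regions share a color.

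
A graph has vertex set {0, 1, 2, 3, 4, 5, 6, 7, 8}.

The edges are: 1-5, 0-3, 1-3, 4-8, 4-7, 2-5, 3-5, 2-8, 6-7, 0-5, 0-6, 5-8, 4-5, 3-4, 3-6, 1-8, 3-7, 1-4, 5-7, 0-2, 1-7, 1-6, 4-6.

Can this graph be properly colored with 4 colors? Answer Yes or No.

No

1, 3, 4, 6, 7 are mutually adjacent (a clique of size 5), so at least 5 colors are needed.
So 4 colors are not enough.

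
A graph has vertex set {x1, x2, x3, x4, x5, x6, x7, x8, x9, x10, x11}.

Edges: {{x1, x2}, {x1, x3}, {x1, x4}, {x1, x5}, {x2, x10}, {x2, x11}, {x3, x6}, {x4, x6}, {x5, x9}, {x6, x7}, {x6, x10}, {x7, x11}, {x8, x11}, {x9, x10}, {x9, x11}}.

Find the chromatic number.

3

The cycle x2-x1-x3-x6-x10-x2 has odd length 5, so it cannot be 2-colored; at least 3 colors are needed.
3 colors suffice: color 1 → {x1, x6, x11}; color 2 → {x3, x4, x5, x7, x8, x10}; color 3 → {x2, x9}. No two adjacent vertices share a color.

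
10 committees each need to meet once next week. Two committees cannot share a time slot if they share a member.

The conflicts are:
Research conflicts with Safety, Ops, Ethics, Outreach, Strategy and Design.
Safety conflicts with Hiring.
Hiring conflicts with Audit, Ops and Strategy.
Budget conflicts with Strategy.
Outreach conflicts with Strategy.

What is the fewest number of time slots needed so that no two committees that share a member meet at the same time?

Research, Outreach, Strategy are mutually in conflict, so at least 3 time slots are needed.
3 time slots suffice: time slot 1 → {Research, Hiring, Budget}; time slot 2 → {Safety, Audit, Ops, Ethics, Strategy, Design}; time slot 3 → {Outreach}. Each listed conflict is separated.

3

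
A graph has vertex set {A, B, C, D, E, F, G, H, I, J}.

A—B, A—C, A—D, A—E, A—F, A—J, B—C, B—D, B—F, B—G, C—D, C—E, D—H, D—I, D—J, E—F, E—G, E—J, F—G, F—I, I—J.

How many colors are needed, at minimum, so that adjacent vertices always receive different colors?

4

A, B, C, D are mutually adjacent (a clique of size 4), so at least 4 colors are needed.
A valid assignment using 4 colors: A=red, B=green, C=yellow, D=blue, E=blue, F=yellow, G=red, H=red, I=red, J=green. No two adjacent vertices share a color.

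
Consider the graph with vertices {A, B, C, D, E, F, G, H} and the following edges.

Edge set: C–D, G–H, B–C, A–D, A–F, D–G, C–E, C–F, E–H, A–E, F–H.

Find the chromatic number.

3

The cycle C-E-H-G-D-C has odd length 5, so it cannot be 2-colored; at least 3 colors are needed.
3 colors suffice: color red → {A, C, H}; color blue → {B, D, E, F}; color green → {G}. Each edge has distinct colors on its endpoints.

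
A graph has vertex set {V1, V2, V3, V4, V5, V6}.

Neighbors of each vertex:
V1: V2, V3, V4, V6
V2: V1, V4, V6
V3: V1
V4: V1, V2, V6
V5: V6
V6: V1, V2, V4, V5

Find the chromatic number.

4

V1, V2, V4, V6 form a clique, so at least 4 colors are needed.
4 colors suffice: color R → {V3, V6}; color B → {V1, V5}; color G → {V4}; color Y → {V2}. No two adjacent vertices share a color.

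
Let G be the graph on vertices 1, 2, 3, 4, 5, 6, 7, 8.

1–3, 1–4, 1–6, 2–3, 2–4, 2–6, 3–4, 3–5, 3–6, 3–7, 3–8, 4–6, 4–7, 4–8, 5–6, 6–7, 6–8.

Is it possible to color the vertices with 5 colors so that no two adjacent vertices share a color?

The chromatic number is 4. 3, 4, 6, 8 are pairwise adjacent (a clique of size 4), so at least 4 colors are needed.
4 colors suffice: color red → {3}; color blue → {6}; color green → {4, 5}; color yellow → {1, 2, 7, 8}.
Since 5 ≥ 4, a proper 5-coloring certainly exists.

Yes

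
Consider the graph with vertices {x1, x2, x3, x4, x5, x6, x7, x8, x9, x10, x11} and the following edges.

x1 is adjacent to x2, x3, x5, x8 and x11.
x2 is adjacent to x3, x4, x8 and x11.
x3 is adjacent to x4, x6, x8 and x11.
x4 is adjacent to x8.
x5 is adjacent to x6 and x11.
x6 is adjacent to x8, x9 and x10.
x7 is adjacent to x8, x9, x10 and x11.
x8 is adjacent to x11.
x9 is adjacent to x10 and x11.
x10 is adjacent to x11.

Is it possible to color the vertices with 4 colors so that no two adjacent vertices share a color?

x1, x2, x3, x8, x11 are mutually adjacent (a clique of size 5), so at least 5 colors are needed.
So 4 colors are not enough.

No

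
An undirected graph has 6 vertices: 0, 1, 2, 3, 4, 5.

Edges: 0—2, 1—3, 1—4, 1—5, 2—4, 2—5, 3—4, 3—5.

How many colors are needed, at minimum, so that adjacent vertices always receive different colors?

3

1, 3, 5 form a triangle, so at least 3 colors are needed.
3 colors suffice: color red → {0, 4, 5}; color blue → {2, 3}; color green → {1}. Each edge has distinct colors on its endpoints.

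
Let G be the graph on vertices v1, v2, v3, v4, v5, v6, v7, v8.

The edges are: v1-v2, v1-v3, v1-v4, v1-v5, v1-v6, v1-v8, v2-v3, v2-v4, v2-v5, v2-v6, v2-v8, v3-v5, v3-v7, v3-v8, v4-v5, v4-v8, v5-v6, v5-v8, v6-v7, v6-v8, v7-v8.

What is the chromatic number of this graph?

v1, v2, v3, v5, v8 are mutually adjacent (a clique of size 5), so at least 5 colors are needed.
5 colors suffice: color 1 → {v8}; color 2 → {v1, v7}; color 3 → {v2}; color 4 → {v5}; color 5 → {v3, v4, v6}. Every edge joins two different colors.

5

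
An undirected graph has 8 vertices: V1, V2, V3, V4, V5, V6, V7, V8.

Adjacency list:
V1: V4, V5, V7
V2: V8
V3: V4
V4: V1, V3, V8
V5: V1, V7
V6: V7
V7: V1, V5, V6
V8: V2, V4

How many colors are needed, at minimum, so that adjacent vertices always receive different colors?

3

V1, V5, V7 are pairwise adjacent, so at least 3 colors are needed.
3 colors suffice: color 1 → {V2, V4, V7}; color 2 → {V1, V3, V6, V8}; color 3 → {V5}. No two adjacent vertices share a color.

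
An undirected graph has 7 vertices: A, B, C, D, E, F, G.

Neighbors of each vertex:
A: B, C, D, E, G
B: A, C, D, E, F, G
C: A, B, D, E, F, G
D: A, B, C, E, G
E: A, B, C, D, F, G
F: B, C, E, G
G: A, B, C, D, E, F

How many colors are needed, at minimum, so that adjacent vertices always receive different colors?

6

A, B, C, D, E, G are pairwise adjacent (a clique of size 6), so at least 6 colors are needed.
One proper 6-coloring: A=6, B=1, C=4, D=5, E=3, F=5, G=2. Every edge joins two different colors.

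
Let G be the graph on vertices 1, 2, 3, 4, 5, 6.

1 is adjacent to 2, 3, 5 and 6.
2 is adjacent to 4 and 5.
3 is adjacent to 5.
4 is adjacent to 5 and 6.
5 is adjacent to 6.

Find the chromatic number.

3

1, 3, 5 are pairwise adjacent, so at least 3 colors are needed.
A valid assignment using 3 colors: 1=b, 2=c, 3=c, 4=b, 5=a, 6=c. Each edge has distinct colors on its endpoints.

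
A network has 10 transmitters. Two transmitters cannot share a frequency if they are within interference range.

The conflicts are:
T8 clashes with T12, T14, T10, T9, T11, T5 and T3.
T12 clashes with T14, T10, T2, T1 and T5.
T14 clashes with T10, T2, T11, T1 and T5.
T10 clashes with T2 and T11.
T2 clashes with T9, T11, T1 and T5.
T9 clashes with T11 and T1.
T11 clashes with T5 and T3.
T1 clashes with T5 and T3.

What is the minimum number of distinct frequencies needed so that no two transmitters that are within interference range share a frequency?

5

T12, T14, T2, T1, T5 pairwise conflict, so at least 5 frequencies are needed.
5 frequencies suffice: frequency 1 → {T8, T2}; frequency 2 → {T14, T9, T3}; frequency 3 → {T11, T1}; frequency 4 → {T10, T5}; frequency 5 → {T12}. Each listed conflict is separated.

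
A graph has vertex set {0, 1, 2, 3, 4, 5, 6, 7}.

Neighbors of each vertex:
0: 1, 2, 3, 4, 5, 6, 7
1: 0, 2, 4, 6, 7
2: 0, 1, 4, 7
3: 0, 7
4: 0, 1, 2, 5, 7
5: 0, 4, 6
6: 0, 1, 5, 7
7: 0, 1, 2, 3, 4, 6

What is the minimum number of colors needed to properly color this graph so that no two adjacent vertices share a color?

0, 1, 2, 4, 7 are mutually adjacent (a clique of size 5), so at least 5 colors are needed.
5 colors suffice: color a → {0}; color b → {5, 7}; color c → {3, 4, 6}; color d → {1}; color e → {2}. Each edge has distinct colors on its endpoints.

5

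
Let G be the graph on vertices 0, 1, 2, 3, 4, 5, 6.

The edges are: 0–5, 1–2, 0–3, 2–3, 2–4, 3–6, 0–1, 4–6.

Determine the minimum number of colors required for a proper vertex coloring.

4 and 6 are adjacent, so at least 2 colors are needed.
One proper 2-coloring: 0=a, 1=b, 2=a, 3=b, 4=b, 5=b, 6=a. Every edge joins two different colors.

2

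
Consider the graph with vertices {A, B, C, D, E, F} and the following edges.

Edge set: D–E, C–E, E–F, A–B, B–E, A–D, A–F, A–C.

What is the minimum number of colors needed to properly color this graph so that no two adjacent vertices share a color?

2

A and C are adjacent, so at least 2 colors are needed.
2 colors suffice: color red → {A, E}; color blue → {B, C, D, F}. Each edge has distinct colors on its endpoints.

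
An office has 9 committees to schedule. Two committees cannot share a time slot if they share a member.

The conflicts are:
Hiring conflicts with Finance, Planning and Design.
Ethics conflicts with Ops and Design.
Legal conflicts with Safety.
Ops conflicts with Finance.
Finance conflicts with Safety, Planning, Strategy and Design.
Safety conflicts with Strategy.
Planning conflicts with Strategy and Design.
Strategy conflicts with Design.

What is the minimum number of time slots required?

4

Finance, Planning, Strategy, Design are mutually in conflict, so at least 4 time slots are needed.
4 time slots suffice: time slot 1 → {Ethics, Legal, Finance}; time slot 2 → {Ops, Safety, Design}; time slot 3 → {Hiring, Strategy}; time slot 4 → {Planning}. Every pair that conflicts lands in different time slots.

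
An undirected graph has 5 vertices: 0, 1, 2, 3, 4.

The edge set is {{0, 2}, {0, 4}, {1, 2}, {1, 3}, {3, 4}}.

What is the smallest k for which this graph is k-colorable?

The cycle 1-2-0-4-3-1 has odd length 5, so it cannot be 2-colored; at least 3 colors are needed.
A valid assignment using 3 colors: 0=red, 1=green, 2=blue, 3=red, 4=blue. Every edge joins two different colors.

3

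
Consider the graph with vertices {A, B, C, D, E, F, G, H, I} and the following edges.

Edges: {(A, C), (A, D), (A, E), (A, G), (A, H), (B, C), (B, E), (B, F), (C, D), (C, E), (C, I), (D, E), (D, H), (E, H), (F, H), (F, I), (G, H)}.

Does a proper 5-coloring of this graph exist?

The chromatic number is 4. A, D, E, H are pairwise adjacent (a clique of size 4), so at least 4 colors are needed.
A valid assignment using 4 colors: A=2, B=4, C=1, D=4, E=3, F=2, G=3, H=1, I=3.
Since 5 ≥ 4, a proper 5-coloring certainly exists.

Yes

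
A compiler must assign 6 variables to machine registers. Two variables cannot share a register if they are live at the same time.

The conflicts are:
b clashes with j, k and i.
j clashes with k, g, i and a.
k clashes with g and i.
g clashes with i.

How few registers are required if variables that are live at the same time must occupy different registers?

j, k, g, i pairwise conflict, so at least 4 registers are needed.
A valid assignment using 4 registers: b=4, j=1, k=3, g=4, i=2, a=2. No two conflicting variables share a register.

4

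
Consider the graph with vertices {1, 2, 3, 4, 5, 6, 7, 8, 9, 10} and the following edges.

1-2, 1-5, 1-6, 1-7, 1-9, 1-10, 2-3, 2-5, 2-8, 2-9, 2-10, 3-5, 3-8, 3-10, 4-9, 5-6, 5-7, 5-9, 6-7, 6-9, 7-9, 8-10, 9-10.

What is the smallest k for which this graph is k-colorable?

5

1, 5, 6, 7, 9 are pairwise adjacent (a clique of size 5), so at least 5 colors are needed.
One proper 5-coloring: 1=green, 2=blue, 3=red, 4=blue, 5=yellow, 6=purple, 7=blue, 8=green, 9=red, 10=yellow. Each edge has distinct colors on its endpoints.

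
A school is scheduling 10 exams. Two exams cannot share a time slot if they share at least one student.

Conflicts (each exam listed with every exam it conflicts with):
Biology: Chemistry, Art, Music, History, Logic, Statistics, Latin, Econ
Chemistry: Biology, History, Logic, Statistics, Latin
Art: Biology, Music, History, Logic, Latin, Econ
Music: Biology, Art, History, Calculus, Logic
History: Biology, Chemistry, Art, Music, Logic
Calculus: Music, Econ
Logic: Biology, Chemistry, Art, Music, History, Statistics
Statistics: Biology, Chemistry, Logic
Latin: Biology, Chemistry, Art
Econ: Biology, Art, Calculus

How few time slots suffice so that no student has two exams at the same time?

Biology, Art, Music, History, Logic pairwise conflict, so at least 5 time slots are needed.
5 time slots suffice: time slot 1 → {Biology, Calculus}; time slot 2 → {Logic, Latin, Econ}; time slot 3 → {Chemistry, Art}; time slot 4 → {Music, Statistics}; time slot 5 → {History}. Every pair that conflicts lands in different time slots.

5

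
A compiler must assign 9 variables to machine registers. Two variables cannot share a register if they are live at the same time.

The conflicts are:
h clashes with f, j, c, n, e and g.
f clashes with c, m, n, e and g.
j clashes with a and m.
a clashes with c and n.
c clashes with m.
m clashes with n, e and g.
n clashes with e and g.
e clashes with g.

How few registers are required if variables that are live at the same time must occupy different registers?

5

f, m, n, e, g all conflict with each other, so at least 5 registers are needed.
5 registers suffice: register 1 → {h, a, m}; register 2 → {f, j}; register 3 → {c, n}; register 4 → {e}; register 5 → {g}. Each listed conflict is separated.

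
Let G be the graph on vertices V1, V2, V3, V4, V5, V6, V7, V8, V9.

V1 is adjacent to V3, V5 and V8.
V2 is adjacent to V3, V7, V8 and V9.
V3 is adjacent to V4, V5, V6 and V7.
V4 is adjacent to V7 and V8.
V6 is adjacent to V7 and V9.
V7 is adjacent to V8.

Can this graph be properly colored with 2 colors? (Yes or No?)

V2, V3, V7 are mutually adjacent, so at least 3 colors are needed.
So 2 colors are not enough.

No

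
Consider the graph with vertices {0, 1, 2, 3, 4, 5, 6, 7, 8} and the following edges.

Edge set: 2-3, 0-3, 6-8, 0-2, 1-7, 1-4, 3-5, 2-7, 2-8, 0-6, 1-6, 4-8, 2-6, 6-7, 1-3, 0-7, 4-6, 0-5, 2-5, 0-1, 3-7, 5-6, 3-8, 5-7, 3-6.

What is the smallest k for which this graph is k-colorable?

0, 2, 3, 5, 6, 7 are mutually adjacent (a clique of size 6), so at least 6 colors are needed.
6 colors suffice: color a → {6}; color b → {3, 4}; color c → {7, 8}; color d → {0}; color e → {1, 2}; color f → {5}. Each edge has distinct colors on its endpoints.

6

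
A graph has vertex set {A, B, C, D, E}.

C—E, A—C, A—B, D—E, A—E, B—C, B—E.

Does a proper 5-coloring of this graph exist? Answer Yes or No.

Yes

The chromatic number is 4. A, B, C, E form a clique, so at least 4 colors are needed.
4 colors suffice: color 1 → {E}; color 2 → {B, D}; color 3 → {C}; color 4 → {A}.
Since 5 ≥ 4, a proper 5-coloring certainly exists.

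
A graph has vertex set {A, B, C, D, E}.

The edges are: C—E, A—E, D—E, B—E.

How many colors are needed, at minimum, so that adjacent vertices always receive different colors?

2

D and E are adjacent, so at least 2 colors are needed.
A valid assignment using 2 colors: A=2, B=2, C=2, D=2, E=1. Every edge joins two different colors.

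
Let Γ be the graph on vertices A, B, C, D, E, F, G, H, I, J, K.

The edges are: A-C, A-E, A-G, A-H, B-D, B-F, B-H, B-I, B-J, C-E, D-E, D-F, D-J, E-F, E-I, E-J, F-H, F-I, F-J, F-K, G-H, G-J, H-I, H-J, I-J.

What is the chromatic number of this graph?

5

B, F, H, I, J are mutually adjacent (a clique of size 5), so at least 5 colors are needed.
5 colors suffice: color 1 → {A, F}; color 2 → {C, J, K}; color 3 → {E, H}; color 4 → {D, G, I}; color 5 → {B}. Each edge has distinct colors on its endpoints.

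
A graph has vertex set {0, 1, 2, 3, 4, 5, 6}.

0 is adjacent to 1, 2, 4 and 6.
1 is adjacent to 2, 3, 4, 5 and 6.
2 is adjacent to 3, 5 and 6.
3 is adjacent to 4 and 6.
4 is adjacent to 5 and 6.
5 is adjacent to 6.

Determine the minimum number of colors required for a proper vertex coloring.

1, 2, 5, 6 form a clique, so at least 4 colors are needed.
One proper 4-coloring: 0=yellow, 1=blue, 2=green, 3=yellow, 4=green, 5=yellow, 6=red. Each edge has distinct colors on its endpoints.

4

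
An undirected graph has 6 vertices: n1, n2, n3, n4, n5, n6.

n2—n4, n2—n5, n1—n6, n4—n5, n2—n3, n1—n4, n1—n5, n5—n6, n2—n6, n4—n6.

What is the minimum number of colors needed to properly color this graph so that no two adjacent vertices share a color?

n1, n4, n5, n6 are pairwise adjacent (a clique of size 4), so at least 4 colors are needed.
4 colors suffice: color 1 → {n3, n6}; color 2 → {n4}; color 3 → {n5}; color 4 → {n1, n2}. No two adjacent vertices share a color.

4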